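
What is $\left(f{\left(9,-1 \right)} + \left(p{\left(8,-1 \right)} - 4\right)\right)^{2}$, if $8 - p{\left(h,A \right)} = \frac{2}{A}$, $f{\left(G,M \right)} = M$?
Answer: $25$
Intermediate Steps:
$p{\left(h,A \right)} = 8 - \frac{2}{A}$
$\left(f{\left(9,-1 \right)} + \left(p{\left(8,-1 \right)} - 4\right)\right)^{2} = \left(-1 + \left(\left(8 - \frac{2}{-1}\right) - 4\right)\right)^{2} = \left(-1 + \left(\left(8 - -2\right) - 4\right)\right)^{2} = \left(-1 + \left(\left(8 + 2\right) - 4\right)\right)^{2} = \left(-1 + \left(10 - 4\right)\right)^{2} = \left(-1 + 6\right)^{2} = 5^{2} = 25$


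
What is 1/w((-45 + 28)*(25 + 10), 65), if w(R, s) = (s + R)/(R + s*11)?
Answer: -12/53 ≈ -0.22642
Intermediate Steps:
w(R, s) = (R + s)/(R + 11*s)
1/w((-45 + 28)*(25 + 10), 65) = 1/(((-45 + 28)*(25 + 10) + 65)/((-45 + 28)*(25 + 10) + 11*65)) = 1/((-17*35 + 65)/(-17*35 + 715)) = 1/((-595 + 65)/(-595 + 715)) = 1/(-530/120) = 1/((1/120)*(-530)) = 1/(-53/12) = -12/53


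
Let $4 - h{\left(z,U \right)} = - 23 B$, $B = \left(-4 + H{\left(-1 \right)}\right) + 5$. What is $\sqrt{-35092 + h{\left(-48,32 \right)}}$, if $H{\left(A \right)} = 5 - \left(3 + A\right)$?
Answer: $2 i \sqrt{8749} \approx 187.07 i$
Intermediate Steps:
$H{\left(A \right)} = 2 - A$
$B = 4$ ($B = \left(-4 + \left(2 - -1\right)\right) + 5 = \left(-4 + \left(2 + 1\right)\right) + 5 = \left(-4 + 3\right) + 5 = -1 + 5 = 4$)
$h{\left(z,U \right)} = 96$ ($h{\left(z,U \right)} = 4 - \left(-23\right) 4 = 4 - -92 = 4 + 92 = 96$)
$\sqrt{-35092 + h{\left(-48,32 \right)}} = \sqrt{-35092 + 96} = \sqrt{-34996} = 2 i \sqrt{8749}$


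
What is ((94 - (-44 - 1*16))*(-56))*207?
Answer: -1785168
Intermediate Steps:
((94 - (-44 - 1*16))*(-56))*207 = ((94 - (-44 - 16))*(-56))*207 = ((94 - 1*(-60))*(-56))*207 = ((94 + 60)*(-56))*207 = (154*(-56))*207 = -8624*207 = -1785168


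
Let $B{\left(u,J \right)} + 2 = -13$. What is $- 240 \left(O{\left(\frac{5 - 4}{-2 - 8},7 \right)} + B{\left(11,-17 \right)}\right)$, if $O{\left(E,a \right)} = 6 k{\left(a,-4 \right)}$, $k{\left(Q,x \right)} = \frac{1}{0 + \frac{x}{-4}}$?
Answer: $2160$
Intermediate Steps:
$B{\left(u,J \right)} = -15$ ($B{\left(u,J \right)} = -2 - 13 = -15$)
$k{\left(Q,x \right)} = - \frac{4}{x}$ ($k{\left(Q,x \right)} = \frac{1}{0 + x \left(- \frac{1}{4}\right)} = \frac{1}{0 - \frac{x}{4}} = \frac{1}{\left(- \frac{1}{4}\right) x} = - \frac{4}{x}$)
$O{\left(E,a \right)} = 6$ ($O{\left(E,a \right)} = 6 \left(- \frac{4}{-4}\right) = 6 \left(\left(-4\right) \left(- \frac{1}{4}\right)\right) = 6 \cdot 1 = 6$)
$- 240 \left(O{\left(\frac{5 - 4}{-2 - 8},7 \right)} + B{\left(11,-17 \right)}\right) = - 240 \left(6 - 15\right) = \left(-240\right) \left(-9\right) = 2160$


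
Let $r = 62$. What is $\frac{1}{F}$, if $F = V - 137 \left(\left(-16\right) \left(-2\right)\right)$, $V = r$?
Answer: $- \frac{1}{4322} \approx -0.00023137$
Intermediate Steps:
$V = 62$
$F = -4322$ ($F = 62 - 137 \left(\left(-16\right) \left(-2\right)\right) = 62 - 4384 = -4322$)
$\frac{1}{F} = \frac{1}{-4322} = - \frac{1}{4322}$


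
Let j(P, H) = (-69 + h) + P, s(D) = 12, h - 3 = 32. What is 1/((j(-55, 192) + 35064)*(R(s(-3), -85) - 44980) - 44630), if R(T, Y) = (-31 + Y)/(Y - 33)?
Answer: -59/92817959120 ≈ -6.3565e-10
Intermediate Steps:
h = 35 (h = 3 + 32 = 35)
j(P, H) = -34 + P (j(P, H) = (-69 + 35) + P = -34 + P)
R(T, Y) = (-31 + Y)/(-33 + Y)
1/((j(-55, 192) + 35064)*(R(s(-3), -85) - 44980) - 44630) = 1/(((-34 - 55) + 35064)*((-31 - 85)/(-33 - 85) - 44980) - 44630) = 1/((-89 + 35064)*(-116/(-118) - 44980) - 44630) = 1/(34975*(-1/118*(-116) - 44980) - 44630) = 1/(34975*(58/59 - 44980) - 44630) = 1/(34975*(-2653762/59) - 44630) = 1/(-92815325950/59 - 44630) = 1/(-92817959120/59) = -59/92817959120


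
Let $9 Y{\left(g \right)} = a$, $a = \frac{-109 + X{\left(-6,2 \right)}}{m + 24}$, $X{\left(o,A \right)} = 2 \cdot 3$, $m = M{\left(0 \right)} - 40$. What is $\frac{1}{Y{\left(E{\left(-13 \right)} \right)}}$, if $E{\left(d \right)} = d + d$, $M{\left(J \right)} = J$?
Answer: $\frac{144}{103} \approx 1.3981$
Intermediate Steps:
$E{\left(d \right)} = 2 d$
$m = -40$ ($m = 0 - 40 = -40$)
$X{\left(o,A \right)} = 6$
$a = \frac{103}{16}$ ($a = \frac{-109 + 6}{-40 + 24} = - \frac{103}{-16} = \left(-103\right) \left(- \frac{1}{16}\right) = \frac{103}{16} \approx 6.4375$)
$Y{\left(g \right)} = \frac{103}{144}$ ($Y{\left(g \right)} = \frac{1}{9} \cdot \frac{103}{16} = \frac{103}{144}$)
$\frac{1}{Y{\left(E{\left(-13 \right)} \right)}} = \frac{1}{\frac{103}{144}} = \frac{144}{103}$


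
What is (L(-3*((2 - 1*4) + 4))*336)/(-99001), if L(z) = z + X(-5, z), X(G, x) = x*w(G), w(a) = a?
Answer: -1152/14143 ≈ -0.081454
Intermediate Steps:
X(G, x) = G*x (X(G, x) = x*G = G*x)
L(z) = -4*z (L(z) = z - 5*z = -4*z)
(L(-3*((2 - 1*4) + 4))*336)/(-99001) = (-(-12)*((2 - 1*4) + 4)*336)/(-99001) = (-(-12)*((2 - 4) + 4)*336)*(-1/99001) = (-(-12)*(-2 + 4)*336)*(-1/99001) = (-(-12)*2*336)*(-1/99001) = (-4*(-6)*336)*(-1/99001) = (24*336)*(-1/99001) = 8064*(-1/99001) = -1152/14143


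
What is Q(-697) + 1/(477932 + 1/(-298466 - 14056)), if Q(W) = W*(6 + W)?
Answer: 71937862620098903/149364264503 ≈ 4.8163e+5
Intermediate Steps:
Q(-697) + 1/(477932 + 1/(-298466 - 14056)) = -697*(6 - 697) + 1/(477932 + 1/(-298466 - 14056)) = -697*(-691) + 1/(477932 + 1/(-312522)) = 481627 + 1/(477932 - 1/312522) = 481627 + 1/(149364264503/312522) = 481627 + 312522/149364264503 = 71937862620098903/149364264503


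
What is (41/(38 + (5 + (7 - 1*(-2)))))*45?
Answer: 1845/52 ≈ 35.481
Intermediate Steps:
(41/(38 + (5 + (7 - 1*(-2)))))*45 = (41/(38 + (5 + (7 + 2))))*45 = (41/(38 + (5 + 9)))*45 = (41/(38 + 14))*45 = (41/52)*45 = 1845/52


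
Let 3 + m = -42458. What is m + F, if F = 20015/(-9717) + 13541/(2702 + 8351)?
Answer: -4560486012359/107402001 ≈ -42462.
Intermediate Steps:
m = -42461 (m = -3 - 42458 = -42461)
F = -89647898/107402001 (F = 20015*(-1/9717) + 13541/11053 = -20015/9717 + 13541*(1/11053) = -20015/9717 + 13541/11053 = -89647898/107402001 ≈ -0.83469)
m + F = -42461 - 89647898/107402001 = -4560486012359/107402001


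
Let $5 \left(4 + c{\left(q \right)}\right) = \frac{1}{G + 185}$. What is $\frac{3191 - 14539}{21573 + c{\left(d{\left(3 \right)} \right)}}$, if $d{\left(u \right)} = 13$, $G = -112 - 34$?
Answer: $- \frac{553215}{1051489} \approx -0.52612$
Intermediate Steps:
$G = -146$
$c{\left(q \right)} = - \frac{779}{195}$ ($c{\left(q \right)} = -4 + \frac{1}{5 \left(-146 + 185\right)} = -4 + \frac{1}{5 \cdot 39} = -4 + \frac{1}{5} \cdot \frac{1}{39} = -4 + \frac{1}{195} = - \frac{779}{195}$)
$\frac{3191 - 14539}{21573 + c{\left(d{\left(3 \right)} \right)}} = \frac{3191 - 14539}{21573 - \frac{779}{195}} = - \frac{11348}{\frac{4205956}{195}} = \left(-11348\right) \frac{195}{4205956} = - \frac{553215}{1051489}$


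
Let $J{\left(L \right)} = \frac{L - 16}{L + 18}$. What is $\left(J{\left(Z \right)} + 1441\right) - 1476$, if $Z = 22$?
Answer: $- \frac{697}{20} \approx -34.85$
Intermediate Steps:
$J{\left(L \right)} = \frac{-16 + L}{18 + L}$
$\left(J{\left(Z \right)} + 1441\right) - 1476 = \left(\frac{-16 + 22}{18 + 22} + 1441\right) - 1476 = \left(\frac{1}{40} \cdot 6 + 1441\right) - 1476 = \left(\frac{3}{20} + 1441\right) - 1476 = \frac{28823}{20} - 1476 = - \frac{697}{20}$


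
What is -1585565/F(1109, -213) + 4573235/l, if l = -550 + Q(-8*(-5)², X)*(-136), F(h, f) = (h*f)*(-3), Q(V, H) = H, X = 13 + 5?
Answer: -3245581079855/2124535698 ≈ -1527.7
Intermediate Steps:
X = 18
F(h, f) = -3*f*h (F(h, f) = (f*h)*(-3) = -3*f*h)
l = -2998 (l = -550 + 18*(-136) = -550 - 2448 = -2998)
-1585565/F(1109, -213) + 4573235/l = -1585565/((-3*(-213)*1109)) + 4573235/(-2998) = -1585565/708651 + 4573235*(-1/2998) = -1585565*1/708651 - 4573235/2998 = -1585565/708651 - 4573235/2998 = -3245581079855/2124535698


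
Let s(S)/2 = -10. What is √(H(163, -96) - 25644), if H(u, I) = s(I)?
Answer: 8*I*√401 ≈ 160.2*I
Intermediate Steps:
s(S) = -20 (s(S) = 2*(-10) = -20)
H(u, I) = -20
√(H(163, -96) - 25644) = √(-20 - 25644) = √(-25664) = 8*I*√401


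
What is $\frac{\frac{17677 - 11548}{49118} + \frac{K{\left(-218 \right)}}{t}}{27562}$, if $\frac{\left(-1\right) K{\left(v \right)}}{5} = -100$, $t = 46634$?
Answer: $\frac{155189393}{31566328798172} \approx 4.9163 \cdot 10^{-6}$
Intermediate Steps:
$K{\left(v \right)} = 500$ ($K{\left(v \right)} = \left(-5\right) \left(-100\right) = 500$)
$\frac{\frac{17677 - 11548}{49118} + \frac{K{\left(-218 \right)}}{t}}{27562} = \frac{\frac{17677 - 11548}{49118} + \frac{500}{46634}}{27562} = \left(6129 \cdot \frac{1}{49118} + 500 \cdot \frac{1}{46634}\right) \frac{1}{27562} = \left(\frac{6129}{49118} + \frac{250}{23317}\right) \frac{1}{27562} = \frac{155189393}{1145284406} \cdot \frac{1}{27562} = \frac{155189393}{31566328798172}$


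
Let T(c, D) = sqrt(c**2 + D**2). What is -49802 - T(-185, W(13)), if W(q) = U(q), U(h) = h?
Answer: -49802 - sqrt(34394) ≈ -49987.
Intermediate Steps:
W(q) = q
T(c, D) = sqrt(D**2 + c**2)
-49802 - T(-185, W(13)) = -49802 - sqrt(13**2 + (-185)**2) = -49802 - sqrt(169 + 34225) = -49802 - sqrt(34394)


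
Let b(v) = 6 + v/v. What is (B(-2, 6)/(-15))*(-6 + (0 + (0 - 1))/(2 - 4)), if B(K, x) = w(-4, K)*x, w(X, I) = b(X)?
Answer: 77/5 ≈ 15.400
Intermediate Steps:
b(v) = 7 (b(v) = 6 + 1 = 7)
w(X, I) = 7
B(K, x) = 7*x
(B(-2, 6)/(-15))*(-6 + (0 + (0 - 1))/(2 - 4)) = ((7*6)/(-15))*(-6 + (0 + (0 - 1))/(2 - 4)) = (42*(-1/15))*(-6 + (0 - 1)/(-2)) = -14*(-6 - 1*(-½))/5 = -14*(-6 + ½)/5 = -14/5*(-11/2) = 77/5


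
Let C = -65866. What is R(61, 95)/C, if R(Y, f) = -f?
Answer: 95/65866 ≈ 0.0014423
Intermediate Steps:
R(61, 95)/C = -1*95/(-65866) = -95*(-1/65866) = 95/65866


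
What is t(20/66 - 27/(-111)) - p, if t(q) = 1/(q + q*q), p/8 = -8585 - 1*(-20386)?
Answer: -118886125927/1259296 ≈ -94407.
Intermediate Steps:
p = 94408 (p = 8*(-8585 - 1*(-20386)) = 8*(-8585 + 20386) = 8*11801 = 94408)
t(q) = 1/(q + q²)
t(20/66 - 27/(-111)) - p = 1/((20/66 - 27/(-111))*(1 + (20/66 - 27/(-111)))) - 1*94408 = 1/((20*(1/66) - 27*(-1/111))*(1 + (20*(1/66) - 27*(-1/111)))) - 94408 = 1/((10/33 + 9/37)*(1 + (10/33 + 9/37))) - 94408 = 1/((667/1221)*(1 + 667/1221)) - 94408 = 1221/(667*(1888/1221)) - 94408 = (1221/667)*(1221/1888) - 94408 = 1490841/1259296 - 94408 = -118886125927/1259296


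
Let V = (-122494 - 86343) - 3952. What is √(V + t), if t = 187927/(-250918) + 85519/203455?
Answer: I*√11317594601757185079803930/7292931670 ≈ 461.29*I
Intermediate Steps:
V = -212789 (V = -208837 - 3952 = -212789)
t = -2396633049/7292931670 (t = 187927*(-1/250918) + 85519*(1/203455) = -187927/250918 + 12217/29065 = -2396633049/7292931670 ≈ -0.32862)
√(V + t) = √(-212789 - 2396633049/7292931670) = √(-1551858033760679/7292931670) = I*√11317594601757185079803930/7292931670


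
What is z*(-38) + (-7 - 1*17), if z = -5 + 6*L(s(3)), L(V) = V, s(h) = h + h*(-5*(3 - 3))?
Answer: -518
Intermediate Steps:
s(h) = h (s(h) = h + h*(-5*0) = h + h*0 = h + 0 = h)
z = 13 (z = -5 + 6*3 = -5 + 18 = 13)
z*(-38) + (-7 - 1*17) = 13*(-38) + (-7 - 1*17) = -494 + (-7 - 17) = -494 - 24 = -518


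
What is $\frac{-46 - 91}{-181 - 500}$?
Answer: $\frac{137}{681} \approx 0.20117$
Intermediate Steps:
$\frac{-46 - 91}{-181 - 500} = - \frac{137}{-681} = \left(-137\right) \left(- \frac{1}{681}\right) = \frac{137}{681}$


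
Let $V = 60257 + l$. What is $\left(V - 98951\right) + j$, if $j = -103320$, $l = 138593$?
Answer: $-3421$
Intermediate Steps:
$V = 198850$ ($V = 60257 + 138593 = 198850$)
$\left(V - 98951\right) + j = \left(198850 - 98951\right) - 103320 = 99899 - 103320 = -3421$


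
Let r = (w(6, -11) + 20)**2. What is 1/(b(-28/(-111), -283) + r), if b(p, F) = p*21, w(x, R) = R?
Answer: 37/3193 ≈ 0.011588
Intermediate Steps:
b(p, F) = 21*p
r = 81 (r = (-11 + 20)**2 = 9**2 = 81)
1/(b(-28/(-111), -283) + r) = 1/(21*(-28/(-111)) + 81) = 1/(21*(-28*(-1/111)) + 81) = 1/(21*(28/111) + 81) = 1/(196/37 + 81) = 1/(3193/37) = 37/3193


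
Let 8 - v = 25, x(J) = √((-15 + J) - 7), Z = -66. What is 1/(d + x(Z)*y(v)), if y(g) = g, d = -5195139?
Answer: I/(-5195139*I + 34*√22) ≈ -1.9249e-7 + 5.9088e-12*I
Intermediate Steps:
x(J) = √(-22 + J)
v = -17 (v = 8 - 1*25 = 8 - 25 = -17)
1/(d + x(Z)*y(v)) = 1/(-5195139 + √(-22 - 66)*(-17)) = 1/(-5195139 + √(-88)*(-17)) = 1/(-5195139 + (2*I*√22)*(-17)) = 1/(-5195139 - 34*I*√22)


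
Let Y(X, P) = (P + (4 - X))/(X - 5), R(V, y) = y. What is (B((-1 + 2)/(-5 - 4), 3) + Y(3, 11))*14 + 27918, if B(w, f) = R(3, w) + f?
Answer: 250870/9 ≈ 27874.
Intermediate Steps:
Y(X, P) = (4 + P - X)/(-5 + X)
B(w, f) = f + w (B(w, f) = w + f = f + w)
(B((-1 + 2)/(-5 - 4), 3) + Y(3, 11))*14 + 27918 = ((3 + (-1 + 2)/(-5 - 4)) + (4 + 11 - 1*3)/(-5 + 3))*14 + 27918 = ((3 + 1/(-9)) + (4 + 11 - 3)/(-2))*14 + 27918 = ((3 + 1*(-1/9)) - 1/2*12)*14 + 27918 = ((3 - 1/9) - 6)*14 + 27918 = (26/9 - 6)*14 + 27918 = -28/9*14 + 27918 = -392/9 + 27918 = 250870/9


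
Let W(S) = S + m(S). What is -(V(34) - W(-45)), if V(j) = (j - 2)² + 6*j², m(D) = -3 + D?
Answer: -8053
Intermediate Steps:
W(S) = -3 + 2*S (W(S) = S + (-3 + S) = -3 + 2*S)
V(j) = (-2 + j)² + 6*j²
-(V(34) - W(-45)) = -(((-2 + 34)² + 6*34²) - (-3 + 2*(-45))) = -((32² + 6*1156) - (-3 - 90)) = -((1024 + 6936) - 1*(-93)) = -(7960 + 93) = -1*8053 = -8053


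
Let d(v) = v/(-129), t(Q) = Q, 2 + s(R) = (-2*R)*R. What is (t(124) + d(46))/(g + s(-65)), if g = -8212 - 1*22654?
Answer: -7975/2536011 ≈ -0.0031447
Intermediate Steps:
s(R) = -2 - 2*R**2 (s(R) = -2 + (-2*R)*R = -2 - 2*R**2)
g = -30866 (g = -8212 - 22654 = -30866)
d(v) = -v/129 (d(v) = v*(-1/129) = -v/129)
(t(124) + d(46))/(g + s(-65)) = (124 - 1/129*46)/(-30866 + (-2 - 2*(-65)**2)) = (124 - 46/129)/(-30866 + (-2 - 2*4225)) = 15950/(129*(-30866 + (-2 - 8450))) = 15950/(129*(-30866 - 8452)) = (15950/129)/(-39318) = (15950/129)*(-1/39318) = -7975/2536011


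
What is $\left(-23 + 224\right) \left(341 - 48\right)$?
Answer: $58893$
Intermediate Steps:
$\left(-23 + 224\right) \left(341 - 48\right) = 201 \cdot 293 = 58893$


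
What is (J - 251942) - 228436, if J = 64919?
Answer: -415459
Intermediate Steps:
(J - 251942) - 228436 = (64919 - 251942) - 228436 = -187023 - 228436 = -415459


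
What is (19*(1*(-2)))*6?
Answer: -228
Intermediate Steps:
(19*(1*(-2)))*6 = (19*(-2))*6 = -38*6 = -228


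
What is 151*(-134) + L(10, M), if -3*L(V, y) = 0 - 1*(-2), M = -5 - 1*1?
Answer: -60704/3 ≈ -20235.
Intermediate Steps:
M = -6 (M = -5 - 1 = -6)
L(V, y) = -2/3 (L(V, y) = -(0 - 1*(-2))/3 = -(0 + 2)/3 = -1/3*2 = -2/3)
151*(-134) + L(10, M) = 151*(-134) - 2/3 = -20234 - 2/3 = -60704/3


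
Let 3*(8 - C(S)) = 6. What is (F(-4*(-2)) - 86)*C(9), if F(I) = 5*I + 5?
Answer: -246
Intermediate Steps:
C(S) = 6 (C(S) = 8 - 1/3*6 = 8 - 2 = 6)
F(I) = 5 + 5*I
(F(-4*(-2)) - 86)*C(9) = ((5 + 5*(-4*(-2))) - 86)*6 = ((5 + 5*8) - 86)*6 = ((5 + 40) - 86)*6 = (45 - 86)*6 = -41*6 = -246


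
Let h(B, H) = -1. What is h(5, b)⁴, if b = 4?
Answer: 1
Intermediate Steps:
h(5, b)⁴ = (-1)⁴ = 1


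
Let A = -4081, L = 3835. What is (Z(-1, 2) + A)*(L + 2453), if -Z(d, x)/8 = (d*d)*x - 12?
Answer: -25158288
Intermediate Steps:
Z(d, x) = 96 - 8*x*d**2 (Z(d, x) = -8*((d*d)*x - 12) = -8*(d**2*x - 12) = -8*(x*d**2 - 12) = -8*(-12 + x*d**2) = 96 - 8*x*d**2)
(Z(-1, 2) + A)*(L + 2453) = ((96 - 8*2*(-1)**2) - 4081)*(3835 + 2453) = ((96 - 8*2*1) - 4081)*6288 = ((96 - 16) - 4081)*6288 = (80 - 4081)*6288 = -4001*6288 = -25158288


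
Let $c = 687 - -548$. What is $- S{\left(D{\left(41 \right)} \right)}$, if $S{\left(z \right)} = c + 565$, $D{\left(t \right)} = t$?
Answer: $-1800$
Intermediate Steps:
$c = 1235$ ($c = 687 + 548 = 1235$)
$S{\left(z \right)} = 1800$ ($S{\left(z \right)} = 1235 + 565 = 1800$)
$- S{\left(D{\left(41 \right)} \right)} = \left(-1\right) 1800 = -1800$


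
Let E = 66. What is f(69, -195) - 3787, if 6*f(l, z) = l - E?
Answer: -7573/2 ≈ -3786.5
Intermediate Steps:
f(l, z) = -11 + l/6 (f(l, z) = (l - 1*66)/6 = (l - 66)/6 = (-66 + l)/6 = -11 + l/6)
f(69, -195) - 3787 = (-11 + (1/6)*69) - 3787 = (-11 + 23/2) - 3787 = 1/2 - 3787 = -7573/2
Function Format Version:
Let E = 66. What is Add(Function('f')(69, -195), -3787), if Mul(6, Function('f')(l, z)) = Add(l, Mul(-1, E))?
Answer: Rational(-7573, 2) ≈ -3786.5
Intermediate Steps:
Function('f')(l, z) = Add(-11, Mul(Rational(1, 6), l)) (Function('f')(l, z) = Mul(Rational(1, 6), Add(l, Mul(-1, 66))) = Mul(Rational(1, 6), Add(l, -66)) = Mul(Rational(1, 6), Add(-66, l)) = Add(-11, Mul(Rational(1, 6), l)))
Add(Function('f')(69, -195), -3787) = Add(Add(-11, Mul(Rational(1, 6), 69)), -3787) = Add(Add(-11, Rational(23, 2)), -3787) = Add(Rational(1, 2), -3787) = Rational(-7573, 2)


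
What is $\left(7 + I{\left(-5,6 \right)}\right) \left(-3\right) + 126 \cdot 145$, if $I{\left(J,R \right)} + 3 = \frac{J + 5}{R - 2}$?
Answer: $18258$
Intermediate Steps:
$I{\left(J,R \right)} = -3 + \frac{5 + J}{-2 + R}$ ($I{\left(J,R \right)} = -3 + \frac{J + 5}{R - 2} = -3 + \frac{5 + J}{R - 2} = -3 + \frac{5 + J}{-2 + R}$)
$\left(7 + I{\left(-5,6 \right)}\right) \left(-3\right) + 126 \cdot 145 = \left(7 + \frac{11 - 5 - 18}{-2 + 6}\right) \left(-3\right) + 126 \cdot 145 = \left(7 + \frac{11 - 5 - 18}{4}\right) \left(-3\right) + 18270 = \left(7 + \frac{1}{4} \left(-12\right)\right) \left(-3\right) + 18270 = \left(7 - 3\right) \left(-3\right) + 18270 = 4 \left(-3\right) + 18270 = -12 + 18270 = 18258$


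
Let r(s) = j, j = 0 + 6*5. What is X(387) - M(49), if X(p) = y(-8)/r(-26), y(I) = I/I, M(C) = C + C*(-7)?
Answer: 8821/30 ≈ 294.03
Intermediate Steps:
M(C) = -6*C (M(C) = C - 7*C = -6*C)
y(I) = 1
j = 30 (j = 0 + 30 = 30)
r(s) = 30
X(p) = 1/30
X(387) - M(49) = 1/30 - (-6)*49 = 1/30 - 1*(-294) = 1/30 + 294 = 8821/30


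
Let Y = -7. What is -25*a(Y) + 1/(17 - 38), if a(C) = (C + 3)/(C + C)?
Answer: -151/21 ≈ -7.1905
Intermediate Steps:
a(C) = (3 + C)/(2*C) (a(C) = (3 + C)/((2*C)) = (3 + C)*(1/(2*C)) = (3 + C)/(2*C))
-25*a(Y) + 1/(17 - 38) = -25*(3 - 7)/(2*(-7)) + 1/(17 - 38) = -25*(-1)*(-4)/(2*7) + 1/(-21) = -25*2/7 - 1/21 = -50/7 - 1/21 = -151/21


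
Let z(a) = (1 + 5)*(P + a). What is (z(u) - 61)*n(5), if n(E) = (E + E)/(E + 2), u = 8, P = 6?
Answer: 230/7 ≈ 32.857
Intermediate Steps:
z(a) = 36 + 6*a (z(a) = (1 + 5)*(6 + a) = 6*(6 + a) = 36 + 6*a)
n(E) = 2*E/(2 + E) (n(E) = (2*E)/(2 + E) = 2*E/(2 + E))
(z(u) - 61)*n(5) = ((36 + 6*8) - 61)*(2*5/(2 + 5)) = ((36 + 48) - 61)*(2*5/7) = (84 - 61)*(2*5*(⅐)) = 23*(10/7) = 230/7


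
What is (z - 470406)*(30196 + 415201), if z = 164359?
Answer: -136312415659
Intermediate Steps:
(z - 470406)*(30196 + 415201) = (164359 - 470406)*(30196 + 415201) = -306047*445397 = -136312415659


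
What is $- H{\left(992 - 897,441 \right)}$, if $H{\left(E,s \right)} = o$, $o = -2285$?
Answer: $2285$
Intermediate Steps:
$H{\left(E,s \right)} = -2285$
$- H{\left(992 - 897,441 \right)} = \left(-1\right) \left(-2285\right) = 2285$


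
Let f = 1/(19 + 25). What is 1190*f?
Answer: 595/22 ≈ 27.045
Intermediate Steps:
f = 1/44 ≈ 0.022727
1190*f = 1190*(1/44) = 595/22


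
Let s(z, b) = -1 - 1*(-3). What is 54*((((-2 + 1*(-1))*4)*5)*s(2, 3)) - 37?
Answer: -6517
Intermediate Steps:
s(z, b) = 2 (s(z, b) = -1 + 3 = 2)
54*((((-2 + 1*(-1))*4)*5)*s(2, 3)) - 37 = 54*((((-2 + 1*(-1))*4)*5)*2) - 37 = 54*((((-2 - 1)*4)*5)*2) - 37 = 54*((-3*4*5)*2) - 37 = 54*(-12*5*2) - 37 = 54*(-60*2) - 37 = 54*(-120) - 37 = -6480 - 37 = -6517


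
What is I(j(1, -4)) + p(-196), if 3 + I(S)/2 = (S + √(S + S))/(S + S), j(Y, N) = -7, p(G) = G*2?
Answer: -397 - I*√14/7 ≈ -397.0 - 0.53452*I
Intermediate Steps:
p(G) = 2*G
I(S) = -6 + (S + √2*√S)/S (I(S) = -6 + 2*((S + √(S + S))/(S + S)) = -6 + 2*((S + √(2*S))/((2*S))) = -6 + 2*((S + √2*√S)*(1/(2*S))) = -6 + 2*((S + √2*√S)/(2*S)) = -6 + (S + √2*√S)/S)
I(j(1, -4)) + p(-196) = (-5 + √2/√(-7)) + 2*(-196) = (-5 + √2*(-I*√7/7)) - 392 = (-5 - I*√14/7) - 392 = -397 - I*√14/7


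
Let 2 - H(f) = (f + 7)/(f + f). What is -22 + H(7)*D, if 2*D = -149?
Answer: -193/2 ≈ -96.500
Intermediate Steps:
D = -149/2 (D = (½)*(-149) = -149/2 ≈ -74.500)
H(f) = 2 - (7 + f)/(2*f) (H(f) = 2 - (f + 7)/(f + f) = 2 - (7 + f)/(2*f))
-22 + H(7)*D = -22 + ((½)*(-7 + 3*7)/7)*(-149/2) = -22 + ((½)*(⅐)*(-7 + 21))*(-149/2) = -22 + ((½)*(⅐)*14)*(-149/2) = -22 + 1*(-149/2) = -22 - 149/2 = -193/2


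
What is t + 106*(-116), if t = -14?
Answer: -12310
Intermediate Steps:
t + 106*(-116) = -14 + 106*(-116) = -14 - 12296 = -12310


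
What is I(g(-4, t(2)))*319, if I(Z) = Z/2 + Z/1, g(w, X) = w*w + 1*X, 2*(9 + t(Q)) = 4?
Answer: 8613/2 ≈ 4306.5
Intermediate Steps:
t(Q) = -7 (t(Q) = -9 + (1/2)*4 = -9 + 2 = -7)
g(w, X) = X + w**2 (g(w, X) = w**2 + X = X + w**2)
I(Z) = 3*Z/2 (I(Z) = Z*(1/2) + Z*1 = Z/2 + Z = 3*Z/2)
I(g(-4, t(2)))*319 = (3*(-7 + (-4)**2)/2)*319 = (3*(-7 + 16)/2)*319 = ((3/2)*9)*319 = (27/2)*319 = 8613/2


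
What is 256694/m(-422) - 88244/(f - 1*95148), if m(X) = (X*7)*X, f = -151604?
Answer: 10833979335/19224880136 ≈ 0.56354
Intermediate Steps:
m(X) = 7*X² (m(X) = (7*X)*X = 7*X²)
256694/m(-422) - 88244/(f - 1*95148) = 256694/((7*(-422)²)) - 88244/(-151604 - 1*95148) = 256694/((7*178084)) - 88244/(-151604 - 95148) = 256694/1246588 - 88244/(-246752) = 256694*(1/1246588) - 88244*(-1/246752) = 128347/623294 + 22061/61688 = 10833979335/19224880136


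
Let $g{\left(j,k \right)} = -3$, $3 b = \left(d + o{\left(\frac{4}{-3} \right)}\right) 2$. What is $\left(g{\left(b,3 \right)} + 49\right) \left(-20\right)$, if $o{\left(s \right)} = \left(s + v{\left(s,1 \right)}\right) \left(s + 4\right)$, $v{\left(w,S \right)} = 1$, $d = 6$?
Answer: $-920$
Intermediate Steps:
$o{\left(s \right)} = \left(1 + s\right) \left(4 + s\right)$ ($o{\left(s \right)} = \left(s + 1\right) \left(s + 4\right) = \left(1 + s\right) \left(4 + s\right)$)
$b = \frac{92}{27}$ ($b = \frac{\left(6 + \left(4 + \left(\frac{4}{-3}\right)^{2} + 5 \frac{4}{-3}\right)\right) 2}{3} = \frac{\left(6 + \left(4 + \left(4 \left(- \frac{1}{3}\right)\right)^{2} + 5 \cdot 4 \left(- \frac{1}{3}\right)\right)\right) 2}{3} = \frac{\left(6 + \left(4 + \left(- \frac{4}{3}\right)^{2} + 5 \left(- \frac{4}{3}\right)\right)\right) 2}{3} = \frac{\left(6 + \left(4 + \frac{16}{9} - \frac{20}{3}\right)\right) 2}{3} = \frac{\left(6 - \frac{8}{9}\right) 2}{3} = \frac{\frac{46}{9} \cdot 2}{3} = \frac{1}{3} \cdot \frac{92}{9} = \frac{92}{27} \approx 3.4074$)
$\left(g{\left(b,3 \right)} + 49\right) \left(-20\right) = \left(-3 + 49\right) \left(-20\right) = 46 \left(-20\right) = -920$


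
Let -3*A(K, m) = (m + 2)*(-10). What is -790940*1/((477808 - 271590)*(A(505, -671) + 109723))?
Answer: -395470/11083495737 ≈ -3.5681e-5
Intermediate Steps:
A(K, m) = 20/3 + 10*m/3 (A(K, m) = -(m + 2)*(-10)/3 = -(2 + m)*(-10)/3 = -(-20 - 10*m)/3 = 20/3 + 10*m/3)
-790940*1/((477808 - 271590)*(A(505, -671) + 109723)) = -790940*1/((477808 - 271590)*((20/3 + (10/3)*(-671)) + 109723)) = -790940*1/(206218*((20/3 - 6710/3) + 109723)) = -790940*1/(206218*(-2230 + 109723)) = -790940/(206218*107493) = -790940/22166991474 = -790940*1/22166991474 = -395470/11083495737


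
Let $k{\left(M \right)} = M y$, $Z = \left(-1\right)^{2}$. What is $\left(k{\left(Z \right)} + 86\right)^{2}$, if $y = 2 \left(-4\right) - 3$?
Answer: $5625$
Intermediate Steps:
$y = -11$ ($y = -8 - 3 = -11$)
$Z = 1$
$k{\left(M \right)} = - 11 M$ ($k{\left(M \right)} = M \left(-11\right) = - 11 M$)
$\left(k{\left(Z \right)} + 86\right)^{2} = \left(\left(-11\right) 1 + 86\right)^{2} = \left(-11 + 86\right)^{2} = 75^{2} = 5625$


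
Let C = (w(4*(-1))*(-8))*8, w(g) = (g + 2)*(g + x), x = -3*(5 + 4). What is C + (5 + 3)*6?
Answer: -3920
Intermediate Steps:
x = -27 (x = -3*9 = -27)
w(g) = (-27 + g)*(2 + g) (w(g) = (g + 2)*(g - 27) = (2 + g)*(-27 + g) = (-27 + g)*(2 + g))
C = -3968 (C = ((-54 + (4*(-1))² - 100*(-1))*(-8))*8 = ((-54 + (-4)² - 25*(-4))*(-8))*8 = ((-54 + 16 + 100)*(-8))*8 = (62*(-8))*8 = -496*8 = -3968)
C + (5 + 3)*6 = -3968 + (5 + 3)*6 = -3968 + 8*6 = -3968 + 48 = -3920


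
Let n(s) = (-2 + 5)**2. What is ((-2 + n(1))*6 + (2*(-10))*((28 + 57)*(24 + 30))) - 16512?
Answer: -108270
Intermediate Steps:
n(s) = 9 (n(s) = 3**2 = 9)
((-2 + n(1))*6 + (2*(-10))*((28 + 57)*(24 + 30))) - 16512 = ((-2 + 9)*6 + (2*(-10))*((28 + 57)*(24 + 30))) - 16512 = (7*6 - 1700*54) - 16512 = (42 - 20*4590) - 16512 = (42 - 91800) - 16512 = -91758 - 16512 = -108270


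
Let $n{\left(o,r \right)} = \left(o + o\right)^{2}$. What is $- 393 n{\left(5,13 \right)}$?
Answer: $-39300$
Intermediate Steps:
$n{\left(o,r \right)} = 4 o^{2}$ ($n{\left(o,r \right)} = \left(2 o\right)^{2} = 4 o^{2}$)
$- 393 n{\left(5,13 \right)} = - 393 \cdot 4 \cdot 5^{2} = - 393 \cdot 4 \cdot 25 = \left(-393\right) 100 = -39300$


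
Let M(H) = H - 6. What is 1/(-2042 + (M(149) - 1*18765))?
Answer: -1/20664 ≈ -4.8393e-5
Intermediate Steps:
M(H) = -6 + H
1/(-2042 + (M(149) - 1*18765)) = 1/(-2042 + ((-6 + 149) - 1*18765)) = 1/(-2042 + (143 - 18765)) = 1/(-2042 - 18622) = 1/(-20664) = -1/20664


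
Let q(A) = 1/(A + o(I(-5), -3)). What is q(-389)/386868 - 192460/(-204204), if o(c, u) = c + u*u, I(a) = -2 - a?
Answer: 179936818951/190916649924 ≈ 0.94249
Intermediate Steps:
o(c, u) = c + u**2
q(A) = 1/(12 + A) (q(A) = 1/(A + ((-2 - 1*(-5)) + (-3)**2)) = 1/(A + ((-2 + 5) + 9)) = 1/(A + (3 + 9)) = 1/(A + 12) = 1/(12 + A))
q(-389)/386868 - 192460/(-204204) = 1/((12 - 389)*386868) - 192460/(-204204) = (1/386868)/(-377) - 192460*(-1/204204) = -1/377*1/386868 + 48115/51051 = -1/145849236 + 48115/51051 = 179936818951/190916649924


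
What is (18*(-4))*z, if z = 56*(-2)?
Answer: 8064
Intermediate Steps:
z = -112
(18*(-4))*z = (18*(-4))*(-112) = -72*(-112) = 8064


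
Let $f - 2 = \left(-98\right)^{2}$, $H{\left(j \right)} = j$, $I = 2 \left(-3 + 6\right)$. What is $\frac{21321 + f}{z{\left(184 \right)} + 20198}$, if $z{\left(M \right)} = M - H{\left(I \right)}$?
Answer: $\frac{10309}{6792} \approx 1.5178$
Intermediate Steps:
$I = 6$ ($I = 2 \cdot 3 = 6$)
$z{\left(M \right)} = -6 + M$ ($z{\left(M \right)} = M - 6 = -6 + M$)
$f = 9606$ ($f = 2 + \left(-98\right)^{2} = 2 + 9604 = 9606$)
$\frac{21321 + f}{z{\left(184 \right)} + 20198} = \frac{21321 + 9606}{\left(-6 + 184\right) + 20198} = \frac{30927}{178 + 20198} = \frac{30927}{20376} = 30927 \cdot \frac{1}{20376} = \frac{10309}{6792}$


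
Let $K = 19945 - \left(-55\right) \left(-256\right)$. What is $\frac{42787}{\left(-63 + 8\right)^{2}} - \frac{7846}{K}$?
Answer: $\frac{45442321}{3548325} \approx 12.807$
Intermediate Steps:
$K = 5865$ ($K = 19945 - 14080 = 5865$)
$\frac{42787}{\left(-63 + 8\right)^{2}} - \frac{7846}{K} = \frac{42787}{\left(-63 + 8\right)^{2}} - \frac{7846}{5865} = \frac{42787}{\left(-55\right)^{2}} - \frac{7846}{5865} = \frac{42787}{3025} - \frac{7846}{5865} = \frac{45442321}{3548325}$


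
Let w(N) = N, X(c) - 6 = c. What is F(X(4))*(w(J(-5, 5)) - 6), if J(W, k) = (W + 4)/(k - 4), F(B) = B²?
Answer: -700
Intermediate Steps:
X(c) = 6 + c
J(W, k) = (4 + W)/(-4 + k)
F(X(4))*(w(J(-5, 5)) - 6) = (6 + 4)²*((4 - 5)/(-4 + 5) - 6) = 10²*(-1/1 - 6) = 100*(1*(-1) - 6) = 100*(-1 - 6) = 100*(-7) = -700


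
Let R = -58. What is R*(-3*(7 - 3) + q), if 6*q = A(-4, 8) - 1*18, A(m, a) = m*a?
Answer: 3538/3 ≈ 1179.3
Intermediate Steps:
A(m, a) = a*m
q = -25/3 (q = (8*(-4) - 1*18)/6 = (-32 - 18)/6 = (⅙)*(-50) = -25/3 ≈ -8.3333)
R*(-3*(7 - 3) + q) = -58*(-3*(7 - 3) - 25/3) = -58*(-3*4 - 25/3) = -58*(-12 - 25/3) = -58*(-61/3) = 3538/3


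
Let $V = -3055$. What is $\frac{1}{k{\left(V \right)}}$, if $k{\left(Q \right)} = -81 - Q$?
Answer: $\frac{1}{2974} \approx 0.00033625$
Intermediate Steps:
$\frac{1}{k{\left(V \right)}} = \frac{1}{-81 - -3055} = \frac{1}{-81 + 3055} = \frac{1}{2974}$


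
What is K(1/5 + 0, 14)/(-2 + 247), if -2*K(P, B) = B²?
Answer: -⅖ ≈ -0.40000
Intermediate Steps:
K(P, B) = -B²/2
K(1/5 + 0, 14)/(-2 + 247) = (-½*14²)/(-2 + 247) = -½*196/245 = -98*1/245 = -⅖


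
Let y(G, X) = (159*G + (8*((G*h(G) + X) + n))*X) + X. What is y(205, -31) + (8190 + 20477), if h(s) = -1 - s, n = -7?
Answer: 10543695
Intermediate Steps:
y(G, X) = X + 159*G + X*(-56 + 8*X + 8*G*(-1 - G)) (y(G, X) = (159*G + (8*((G*(-1 - G) + X) - 7))*X) + X = (159*G + (8*((X + G*(-1 - G)) - 7))*X) + X = (159*G + (8*(-7 + X + G*(-1 - G)))*X) + X = (159*G + (-56 + 8*X + 8*G*(-1 - G))*X) + X = (159*G + X*(-56 + 8*X + 8*G*(-1 - G))) + X = X + 159*G + X*(-56 + 8*X + 8*G*(-1 - G)))
y(205, -31) + (8190 + 20477) = (-55*(-31) + 8*(-31)**2 + 159*205 - 8*205*(-31)*(1 + 205)) + (8190 + 20477) = (1705 + 8*961 + 32595 - 8*205*(-31)*206) + 28667 = (1705 + 7688 + 32595 + 10473040) + 28667 = 10515028 + 28667 = 10543695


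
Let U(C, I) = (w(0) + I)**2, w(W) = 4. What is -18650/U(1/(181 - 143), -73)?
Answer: -18650/4761 ≈ -3.9172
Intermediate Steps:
U(C, I) = (4 + I)**2
-18650/U(1/(181 - 143), -73) = -18650/(4 - 73)**2 = -18650/((-69)**2) = -18650/4761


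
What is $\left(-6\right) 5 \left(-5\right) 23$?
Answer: $3450$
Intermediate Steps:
$\left(-6\right) 5 \left(-5\right) 23 = \left(-30\right) \left(-5\right) 23 = 150 \cdot 23 = 3450$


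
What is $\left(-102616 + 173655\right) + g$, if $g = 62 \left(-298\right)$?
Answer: $52563$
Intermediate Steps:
$g = -18476$
$\left(-102616 + 173655\right) + g = \left(-102616 + 173655\right) - 18476 = 71039 - 18476 = 52563$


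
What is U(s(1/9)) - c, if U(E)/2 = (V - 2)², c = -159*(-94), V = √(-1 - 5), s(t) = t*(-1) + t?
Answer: -14950 - 8*I*√6 ≈ -14950.0 - 19.596*I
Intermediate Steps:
s(t) = 0 (s(t) = -t + t = 0)
V = I*√6 (V = √(-6) = I*√6 ≈ 2.4495*I)
c = 14946
U(E) = 2*(-2 + I*√6)² (U(E) = 2*(I*√6 - 2)² = 2*(-2 + I*√6)²)
U(s(1/9)) - c = 2*(2 - I*√6)² - 1*14946 = 2*(2 - I*√6)² - 14946 = -14946 + 2*(2 - I*√6)²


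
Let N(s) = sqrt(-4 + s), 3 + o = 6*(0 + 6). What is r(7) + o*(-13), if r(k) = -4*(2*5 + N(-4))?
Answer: -469 - 8*I*sqrt(2) ≈ -469.0 - 11.314*I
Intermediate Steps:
o = 33 (o = -3 + 6*(0 + 6) = -3 + 6*6 = -3 + 36 = 33)
r(k) = -40 - 8*I*sqrt(2) (r(k) = -4*(2*5 + sqrt(-4 - 4)) = -4*(10 + sqrt(-8)) = -4*(10 + 2*I*sqrt(2)) = -40 - 8*I*sqrt(2))
r(7) + o*(-13) = (-40 - 8*I*sqrt(2)) + 33*(-13) = (-40 - 8*I*sqrt(2)) - 429 = -469 - 8*I*sqrt(2)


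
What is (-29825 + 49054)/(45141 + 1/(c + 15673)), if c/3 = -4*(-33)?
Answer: 44141543/103624390 ≈ 0.42598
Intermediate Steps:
c = 396 (c = 3*(-4*(-33)) = 3*132 = 396)
(-29825 + 49054)/(45141 + 1/(c + 15673)) = (-29825 + 49054)/(45141 + 1/(396 + 15673)) = 19229/(45141 + 1/16069) = 19229/(725370730/16069) = 19229*(16069/725370730) = 44141543/103624390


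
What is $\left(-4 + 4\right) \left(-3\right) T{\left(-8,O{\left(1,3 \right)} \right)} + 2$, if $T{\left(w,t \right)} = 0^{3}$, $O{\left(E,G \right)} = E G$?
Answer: $2$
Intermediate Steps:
$T{\left(w,t \right)} = 0$
$\left(-4 + 4\right) \left(-3\right) T{\left(-8,O{\left(1,3 \right)} \right)} + 2 = \left(-4 + 4\right) \left(-3\right) 0 + 2 = 0 \left(-3\right) 0 + 2 = 0 \cdot 0 + 2 = 0 + 2 = 2$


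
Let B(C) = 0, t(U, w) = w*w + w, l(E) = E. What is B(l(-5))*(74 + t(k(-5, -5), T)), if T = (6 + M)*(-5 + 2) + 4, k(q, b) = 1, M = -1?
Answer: 0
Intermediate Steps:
T = -11 (T = (6 - 1)*(-5 + 2) + 4 = 5*(-3) + 4 = -15 + 4 = -11)
t(U, w) = w + w² (t(U, w) = w² + w = w + w²)
B(l(-5))*(74 + t(k(-5, -5), T)) = 0*(74 - 11*(1 - 11)) = 0*(74 - 11*(-10)) = 0*(74 + 110) = 0*184 = 0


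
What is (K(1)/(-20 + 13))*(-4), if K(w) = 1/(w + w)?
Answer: 2/7 ≈ 0.28571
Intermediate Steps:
K(w) = 1/(2*w)
(K(1)/(-20 + 13))*(-4) = (((½)/1)/(-20 + 13))*(-4) = (((½)*1)/(-7))*(-4) = ((½)*(-⅐))*(-4) = -1/14*(-4) = 2/7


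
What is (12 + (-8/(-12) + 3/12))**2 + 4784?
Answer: 712921/144 ≈ 4950.8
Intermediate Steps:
(12 + (-8/(-12) + 3/12))**2 + 4784 = (12 + (-8*(-1/12) + 3*(1/12)))**2 + 4784 = (12 + (2/3 + 1/4))**2 + 4784 = (12 + 11/12)**2 + 4784 = (155/12)**2 + 4784 = 24025/144 + 4784 = 712921/144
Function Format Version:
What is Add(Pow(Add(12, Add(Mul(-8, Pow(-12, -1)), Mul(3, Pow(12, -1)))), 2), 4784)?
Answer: Rational(712921, 144) ≈ 4950.8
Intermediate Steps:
Add(Pow(Add(12, Add(Mul(-8, Pow(-12, -1)), Mul(3, Pow(12, -1)))), 2), 4784) = Add(Pow(Add(12, Add(Mul(-8, Rational(-1, 12)), Mul(3, Rational(1, 12)))), 2), 4784) = Add(Pow(Add(12, Add(Rational(2, 3), Rational(1, 4))), 2), 4784) = Add(Pow(Add(12, Rational(11, 12)), 2), 4784) = Add(Pow(Rational(155, 12), 2), 4784) = Add(Rational(24025, 144), 4784) = Rational(712921, 144)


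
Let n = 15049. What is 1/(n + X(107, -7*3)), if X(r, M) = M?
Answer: 1/15028 ≈ 6.6542e-5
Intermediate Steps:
1/(n + X(107, -7*3)) = 1/(15049 - 7*3) = 1/(15049 - 21) = 1/15028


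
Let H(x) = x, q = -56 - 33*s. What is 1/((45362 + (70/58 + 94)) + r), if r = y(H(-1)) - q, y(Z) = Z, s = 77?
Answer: 29/1393543 ≈ 2.0810e-5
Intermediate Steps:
q = -2597 (q = -56 - 33*77 = -56 - 2541 = -2597)
r = 2596 (r = -1 - 1*(-2597) = -1 + 2597 = 2596)
1/((45362 + (70/58 + 94)) + r) = 1/((45362 + (70/58 + 94)) + 2596) = 1/((45362 + ((1/58)*70 + 94)) + 2596) = 1/((45362 + (35/29 + 94)) + 2596) = 1/((45362 + 2761/29) + 2596) = 1/(1318259/29 + 2596) = 1/(1393543/29) = 29/1393543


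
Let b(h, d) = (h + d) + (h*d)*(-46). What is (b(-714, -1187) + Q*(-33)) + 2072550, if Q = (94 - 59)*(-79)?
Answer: -36823934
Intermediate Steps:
Q = -2765 (Q = 35*(-79) = -2765)
b(h, d) = d + h - 46*d*h (b(h, d) = (d + h) + (d*h)*(-46) = (d + h) - 46*d*h = d + h - 46*d*h)
(b(-714, -1187) + Q*(-33)) + 2072550 = ((-1187 - 714 - 46*(-1187)*(-714)) - 2765*(-33)) + 2072550 = ((-1187 - 714 - 38985828) + 91245) + 2072550 = (-38987729 + 91245) + 2072550 = -38896484 + 2072550 = -36823934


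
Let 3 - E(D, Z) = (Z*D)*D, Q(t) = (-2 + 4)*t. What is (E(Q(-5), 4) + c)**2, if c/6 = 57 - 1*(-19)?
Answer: 3481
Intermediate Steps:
Q(t) = 2*t
E(D, Z) = 3 - Z*D**2 (E(D, Z) = 3 - Z*D*D = 3 - D*Z*D = 3 - Z*D**2)
c = 456 (c = 6*(57 - 1*(-19)) = 6*(57 + 19) = 6*76 = 456)
(E(Q(-5), 4) + c)**2 = ((3 - 1*4*(2*(-5))**2) + 456)**2 = ((3 - 1*4*(-10)**2) + 456)**2 = ((3 - 1*4*100) + 456)**2 = ((3 - 400) + 456)**2 = (-397 + 456)**2 = 59**2 = 3481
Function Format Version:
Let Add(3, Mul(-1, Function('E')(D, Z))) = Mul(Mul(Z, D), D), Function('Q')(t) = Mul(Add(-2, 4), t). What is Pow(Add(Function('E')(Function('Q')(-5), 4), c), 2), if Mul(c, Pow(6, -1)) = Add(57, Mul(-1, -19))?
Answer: 3481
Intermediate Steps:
Function('Q')(t) = Mul(2, t)
Function('E')(D, Z) = Add(3, Mul(-1, Z, Pow(D, 2))) (Function('E')(D, Z) = Add(3, Mul(-1, Mul(Mul(Z, D), D))) = Add(3, Mul(-1, Mul(Mul(D, Z), D))) = Add(3, Mul(-1, Mul(Z, Pow(D, 2)))) = Add(3, Mul(-1, Z, Pow(D, 2))))
c = 456 (c = Mul(6, Add(57, Mul(-1, -19))) = Mul(6, Add(57, 19)) = Mul(6, 76) = 456)
Pow(Add(Function('E')(Function('Q')(-5), 4), c), 2) = Pow(Add(Add(3, Mul(-1, 4, Pow(Mul(2, -5), 2))), 456), 2) = Pow(Add(Add(3, Mul(-1, 4, Pow(-10, 2))), 456), 2) = Pow(Add(Add(3, Mul(-1, 4, 100)), 456), 2) = Pow(Add(Add(3, -400), 456), 2) = Pow(Add(-397, 456), 2) = Pow(59, 2) = 3481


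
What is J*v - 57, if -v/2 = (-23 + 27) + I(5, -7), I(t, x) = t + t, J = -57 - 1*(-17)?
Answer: 1063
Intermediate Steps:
J = -40 (J = -57 + 17 = -40)
I(t, x) = 2*t
v = -28 (v = -2*((-23 + 27) + 2*5) = -2*(4 + 10) = -2*14 = -28)
J*v - 57 = -40*(-28) - 57 = 1120 - 57 = 1063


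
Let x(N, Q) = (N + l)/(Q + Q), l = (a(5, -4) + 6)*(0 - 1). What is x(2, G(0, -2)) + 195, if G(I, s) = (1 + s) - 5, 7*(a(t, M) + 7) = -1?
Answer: 8179/42 ≈ 194.74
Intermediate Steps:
a(t, M) = -50/7 (a(t, M) = -7 + (⅐)*(-1) = -7 - ⅐ = -50/7)
G(I, s) = -4 + s
l = 8/7 (l = (-50/7 + 6)*(0 - 1) = -8/7*(-1) = 8/7 ≈ 1.1429)
x(N, Q) = (8/7 + N)/(2*Q) (x(N, Q) = (N + 8/7)/(Q + Q) = (8/7 + N)/((2*Q)) = (8/7 + N)*(1/(2*Q)) = (8/7 + N)/(2*Q))
x(2, G(0, -2)) + 195 = (8 + 7*2)/(14*(-4 - 2)) + 195 = (1/14)*(8 + 14)/(-6) + 195 = (1/14)*(-⅙)*22 + 195 = -11/42 + 195 = 8179/42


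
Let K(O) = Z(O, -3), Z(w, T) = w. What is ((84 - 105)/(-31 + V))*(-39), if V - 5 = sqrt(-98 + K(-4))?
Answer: -10647/389 - 819*I*sqrt(102)/778 ≈ -27.37 - 10.632*I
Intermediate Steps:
K(O) = O
V = 5 + I*sqrt(102) (V = 5 + sqrt(-98 - 4) = 5 + sqrt(-102) = 5 + I*sqrt(102) ≈ 5.0 + 10.1*I)
((84 - 105)/(-31 + V))*(-39) = ((84 - 105)/(-31 + (5 + I*sqrt(102))))*(-39) = -21/(-26 + I*sqrt(102))*(-39) = 819/(-26 + I*sqrt(102))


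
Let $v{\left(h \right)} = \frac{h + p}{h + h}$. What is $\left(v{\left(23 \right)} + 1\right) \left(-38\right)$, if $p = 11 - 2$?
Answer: $- \frac{1482}{23} \approx -64.435$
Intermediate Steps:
$p = 9$ ($p = 11 - 2 = 9$)
$v{\left(h \right)} = \frac{9 + h}{2 h}$ ($v{\left(h \right)} = \frac{h + 9}{h + h} = \frac{9 + h}{2 h}$)
$\left(v{\left(23 \right)} + 1\right) \left(-38\right) = \left(\frac{9 + 23}{2 \cdot 23} + 1\right) \left(-38\right) = \left(\frac{1}{2} \cdot \frac{1}{23} \cdot 32 + 1\right) \left(-38\right) = \left(\frac{16}{23} + 1\right) \left(-38\right) = \frac{39}{23} \left(-38\right) = - \frac{1482}{23}$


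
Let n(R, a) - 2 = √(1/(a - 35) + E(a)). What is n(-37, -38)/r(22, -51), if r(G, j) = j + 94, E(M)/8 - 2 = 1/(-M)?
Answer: 2/43 + √31158955/59641 ≈ 0.14011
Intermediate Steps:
E(M) = 16 - 8/M (E(M) = 16 + 8/((-M)) = 16 + 8*(-1/M) = 16 - 8/M)
r(G, j) = 94 + j
n(R, a) = 2 + √(16 + 1/(-35 + a) - 8/a) (n(R, a) = 2 + √(1/(a - 35) + (16 - 8/a)) = 2 + √(1/(-35 + a) + (16 - 8/a)) = 2 + √(16 + 1/(-35 + a) - 8/a))
n(-37, -38)/r(22, -51) = (2 + √((280 - 567*(-38) + 16*(-38)²)/((-38)*(-35 - 38))))/(94 - 51) = (2 + √(-1/38*(280 + 21546 + 16*1444)/(-73)))/43 = (2 + √(-1/38*(-1/73)*(280 + 21546 + 23104)))*(1/43) = (2 + √(-1/38*(-1/73)*44930))*(1/43) = (2 + √(22465/1387))*(1/43) = (2 + √31158955/1387)*(1/43) = 2/43 + √31158955/59641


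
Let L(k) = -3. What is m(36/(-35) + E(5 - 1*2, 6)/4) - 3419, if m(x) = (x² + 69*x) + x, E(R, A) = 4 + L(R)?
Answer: -68068719/19600 ≈ -3472.9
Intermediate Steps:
E(R, A) = 1 (E(R, A) = 4 - 3 = 1)
m(x) = x² + 70*x
m(36/(-35) + E(5 - 1*2, 6)/4) - 3419 = (36/(-35) + 1/4)*(70 + (36/(-35) + 1/4)) - 3419 = (36*(-1/35) + 1*(¼))*(70 + (36*(-1/35) + 1*(¼))) - 3419 = (-36/35 + ¼)*(70 + (-36/35 + ¼)) - 3419 = -109*(70 - 109/140)/140 - 3419 = -109/140*9691/140 - 3419 = -1056319/19600 - 3419 = -68068719/19600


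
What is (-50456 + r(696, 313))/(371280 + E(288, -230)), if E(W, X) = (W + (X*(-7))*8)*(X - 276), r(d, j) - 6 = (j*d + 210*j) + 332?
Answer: -58365/1572932 ≈ -0.037106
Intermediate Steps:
r(d, j) = 338 + 210*j + d*j (r(d, j) = 6 + ((j*d + 210*j) + 332) = 6 + ((d*j + 210*j) + 332) = 6 + ((210*j + d*j) + 332) = 6 + (332 + 210*j + d*j) = 338 + 210*j + d*j)
E(W, X) = (-276 + X)*(W - 56*X) (E(W, X) = (W - 7*X*8)*(-276 + X) = (W - 56*X)*(-276 + X) = (-276 + X)*(W - 56*X))
(-50456 + r(696, 313))/(371280 + E(288, -230)) = (-50456 + (338 + 210*313 + 696*313))/(371280 + (-276*288 - 56*(-230)**2 + 15456*(-230) + 288*(-230))) = (-50456 + (338 + 65730 + 217848))/(371280 + (-79488 - 56*52900 - 3554880 - 66240)) = (-50456 + 283916)/(371280 + (-79488 - 2962400 - 3554880 - 66240)) = 233460/(371280 - 6663008) = 233460/(-6291728) = 233460*(-1/6291728) = -58365/1572932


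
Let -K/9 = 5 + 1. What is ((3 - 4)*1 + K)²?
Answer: 3025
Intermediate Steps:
K = -54 (K = -9*(5 + 1) = -9*6 = -54)
((3 - 4)*1 + K)² = ((3 - 4)*1 - 54)² = (-1*1 - 54)² = (-1 - 54)² = (-55)² = 3025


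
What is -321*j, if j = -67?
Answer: 21507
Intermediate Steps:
-321*j = -321*(-67) = 21507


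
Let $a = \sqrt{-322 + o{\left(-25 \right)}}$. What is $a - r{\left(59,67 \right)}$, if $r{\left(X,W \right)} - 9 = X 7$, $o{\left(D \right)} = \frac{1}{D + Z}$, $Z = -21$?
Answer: $-422 + \frac{i \sqrt{681398}}{46} \approx -422.0 + 17.945 i$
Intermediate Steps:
$o{\left(D \right)} = \frac{1}{-21 + D}$ ($o{\left(D \right)} = \frac{1}{D - 21} = \frac{1}{-21 + D}$)
$r{\left(X,W \right)} = 9 + 7 X$ ($r{\left(X,W \right)} = 9 + X 7 = 9 + 7 X$)
$a = \frac{i \sqrt{681398}}{46}$ ($a = \sqrt{-322 + \frac{1}{-21 - 25}} = \sqrt{-322 + \frac{1}{-46}} = \sqrt{-322 - \frac{1}{46}} = \sqrt{- \frac{14813}{46}} = \frac{i \sqrt{681398}}{46} \approx 17.945 i$)
$a - r{\left(59,67 \right)} = \frac{i \sqrt{681398}}{46} - \left(9 + 7 \cdot 59\right) = \frac{i \sqrt{681398}}{46} - \left(9 + 413\right) = \frac{i \sqrt{681398}}{46} - 422 = -422 + \frac{i \sqrt{681398}}{46}$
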